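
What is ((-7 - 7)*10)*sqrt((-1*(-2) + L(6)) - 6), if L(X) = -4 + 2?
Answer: -140*I*sqrt(6) ≈ -342.93*I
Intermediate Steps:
L(X) = -2
((-7 - 7)*10)*sqrt((-1*(-2) + L(6)) - 6) = ((-7 - 7)*10)*sqrt((-1*(-2) - 2) - 6) = (-14*10)*sqrt((2 - 2) - 6) = -140*sqrt(0 - 6) = -140*I*sqrt(6)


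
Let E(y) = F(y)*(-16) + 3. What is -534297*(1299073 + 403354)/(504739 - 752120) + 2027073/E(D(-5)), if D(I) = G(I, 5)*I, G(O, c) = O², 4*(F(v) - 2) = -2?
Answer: 6200058356462/1731667 ≈ 3.5804e+6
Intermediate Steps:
F(v) = 3/2 (F(v) = 2 + (¼)*(-2) = 2 - ½ = 3/2)
D(I) = I³ (D(I) = I²*I = I³)
E(y) = -21 (E(y) = (3/2)*(-16) + 3 = -24 + 3 = -21)
-534297*(1299073 + 403354)/(504739 - 752120) + 2027073/E(D(-5)) = -534297*(1299073 + 403354)/(504739 - 752120) + 2027073/(-21) = -534297/((-247381/1702427)) + 2027073*(-1/21) = -534297/((-247381*1/1702427)) - 675691/7 = -534297/(-247381/1702427) - 675691/7 = -534297*(-1702427/247381) - 675691/7 = 909601638819/247381 - 675691/7 = 6200058356462/1731667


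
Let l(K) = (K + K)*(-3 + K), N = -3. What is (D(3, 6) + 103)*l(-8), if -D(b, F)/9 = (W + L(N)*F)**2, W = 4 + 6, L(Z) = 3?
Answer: -1223728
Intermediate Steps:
W = 10
l(K) = 2*K*(-3 + K) (l(K) = (2*K)*(-3 + K) = 2*K*(-3 + K))
D(b, F) = -9*(10 + 3*F)**2
(D(3, 6) + 103)*l(-8) = (-9*(10 + 3*6)**2 + 103)*(2*(-8)*(-3 - 8)) = (-9*(10 + 18)**2 + 103)*(2*(-8)*(-11)) = (-9*28**2 + 103)*176 = (-9*784 + 103)*176 = (-7056 + 103)*176 = -6953*176 = -1223728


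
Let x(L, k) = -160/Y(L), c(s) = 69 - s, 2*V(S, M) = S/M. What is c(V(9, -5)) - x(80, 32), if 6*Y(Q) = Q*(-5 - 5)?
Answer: 687/10 ≈ 68.700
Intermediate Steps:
Y(Q) = -5*Q/3 (Y(Q) = (Q*(-5 - 5))/6 = (Q*(-10))/6 = (-10*Q)/6 = -5*Q/3)
V(S, M) = S/(2*M) (V(S, M) = (S/M)/2 = S/(2*M))
x(L, k) = 96/L (x(L, k) = -160*(-3/(5*L)) = -(-96)/L = 96/L)
c(V(9, -5)) - x(80, 32) = (69 - 9/(2*(-5))) - 96/80 = (69 - 9*(-1)/(2*5)) - 96/80 = (69 - 1*(-9/10)) - 1*6/5 = (69 + 9/10) - 6/5 = 699/10 - 6/5 = 687/10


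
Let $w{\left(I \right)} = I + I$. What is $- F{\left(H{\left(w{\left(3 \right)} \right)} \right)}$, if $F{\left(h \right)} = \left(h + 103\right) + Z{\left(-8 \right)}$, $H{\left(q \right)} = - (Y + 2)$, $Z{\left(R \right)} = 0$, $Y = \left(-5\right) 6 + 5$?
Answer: $-126$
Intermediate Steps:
$Y = -25$ ($Y = -30 + 5 = -25$)
$w{\left(I \right)} = 2 I$
$H{\left(q \right)} = 23$ ($H{\left(q \right)} = - (-25 + 2) = \left(-1\right) \left(-23\right) = 23$)
$F{\left(h \right)} = 103 + h$ ($F{\left(h \right)} = \left(h + 103\right) + 0 = \left(103 + h\right) + 0 = 103 + h$)
$- F{\left(H{\left(w{\left(3 \right)} \right)} \right)} = - (103 + 23) = \left(-1\right) 126 = -126$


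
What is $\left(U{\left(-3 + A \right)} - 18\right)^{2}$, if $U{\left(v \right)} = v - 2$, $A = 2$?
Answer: $441$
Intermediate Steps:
$U{\left(v \right)} = -2 + v$
$\left(U{\left(-3 + A \right)} - 18\right)^{2} = \left(\left(-2 + \left(-3 + 2\right)\right) - 18\right)^{2} = \left(\left(-2 - 1\right) - 18\right)^{2} = \left(-3 - 18\right)^{2} = \left(-21\right)^{2} = 441$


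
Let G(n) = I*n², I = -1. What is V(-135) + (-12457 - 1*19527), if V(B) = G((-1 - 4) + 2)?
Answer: -31993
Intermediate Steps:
G(n) = -n²
V(B) = -9 (V(B) = -((-1 - 4) + 2)² = -(-5 + 2)² = -1*(-3)² = -1*9 = -9)
V(-135) + (-12457 - 1*19527) = -9 + (-12457 - 1*19527) = -9 + (-12457 - 19527) = -9 - 31984 = -31993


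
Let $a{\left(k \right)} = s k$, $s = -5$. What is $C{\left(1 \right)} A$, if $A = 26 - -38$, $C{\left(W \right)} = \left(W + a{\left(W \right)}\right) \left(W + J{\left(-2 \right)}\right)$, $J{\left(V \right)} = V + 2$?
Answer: $-256$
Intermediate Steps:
$a{\left(k \right)} = - 5 k$
$J{\left(V \right)} = 2 + V$
$C{\left(W \right)} = - 4 W^{2}$ ($C{\left(W \right)} = \left(W - 5 W\right) \left(W + \left(2 - 2\right)\right) = - 4 W \left(W + 0\right) = - 4 W W = - 4 W^{2}$)
$A = 64$ ($A = 26 + 38 = 64$)
$C{\left(1 \right)} A = - 4 \cdot 1^{2} \cdot 64 = \left(-4\right) 1 \cdot 64 = \left(-4\right) 64 = -256$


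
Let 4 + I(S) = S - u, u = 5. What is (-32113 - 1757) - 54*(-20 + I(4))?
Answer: -32520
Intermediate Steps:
I(S) = -9 + S (I(S) = -4 + (S - 1*5) = -4 + (S - 5) = -4 + (-5 + S) = -9 + S)
(-32113 - 1757) - 54*(-20 + I(4)) = (-32113 - 1757) - 54*(-20 + (-9 + 4)) = -33870 - 54*(-20 - 5) = -33870 - 54*(-25) = -33870 + 1350 = -32520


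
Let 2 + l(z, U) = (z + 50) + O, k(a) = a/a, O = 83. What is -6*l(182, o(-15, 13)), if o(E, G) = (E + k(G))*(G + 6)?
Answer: -1878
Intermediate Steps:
k(a) = 1
o(E, G) = (1 + E)*(6 + G) (o(E, G) = (E + 1)*(G + 6) = (1 + E)*(6 + G))
l(z, U) = 131 + z (l(z, U) = -2 + ((z + 50) + 83) = -2 + ((50 + z) + 83) = -2 + (133 + z) = 131 + z)
-6*l(182, o(-15, 13)) = -6*(131 + 182) = -6*313 = -1878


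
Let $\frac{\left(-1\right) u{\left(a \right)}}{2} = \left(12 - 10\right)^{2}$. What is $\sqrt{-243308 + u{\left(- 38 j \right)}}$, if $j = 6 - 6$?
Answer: $2 i \sqrt{60829} \approx 493.27 i$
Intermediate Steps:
$j = 0$ ($j = 6 - 6 = 0$)
$u{\left(a \right)} = -8$ ($u{\left(a \right)} = - 2 \left(12 - 10\right)^{2} = - 2 \cdot 2^{2} = \left(-2\right) 4 = -8$)
$\sqrt{-243308 + u{\left(- 38 j \right)}} = \sqrt{-243308 - 8} = \sqrt{-243316} = 2 i \sqrt{60829}$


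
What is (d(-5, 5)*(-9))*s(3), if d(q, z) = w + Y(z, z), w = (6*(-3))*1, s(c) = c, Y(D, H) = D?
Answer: 351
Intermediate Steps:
w = -18 (w = -18*1 = -18)
d(q, z) = -18 + z
(d(-5, 5)*(-9))*s(3) = ((-18 + 5)*(-9))*3 = -13*(-9)*3 = 117*3 = 351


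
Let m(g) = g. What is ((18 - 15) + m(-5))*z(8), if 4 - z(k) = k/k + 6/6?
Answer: -4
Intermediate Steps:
z(k) = 2 (z(k) = 4 - (k/k + 6/6) = 4 - (1 + 6*(⅙)) = 4 - (1 + 1) = 4 - 1*2 = 4 - 2 = 2)
((18 - 15) + m(-5))*z(8) = ((18 - 15) - 5)*2 = (3 - 5)*2 = -2*2 = -4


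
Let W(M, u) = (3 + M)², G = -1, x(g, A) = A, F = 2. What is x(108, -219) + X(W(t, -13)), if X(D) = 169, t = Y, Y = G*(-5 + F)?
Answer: -50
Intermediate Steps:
Y = 3 (Y = -(-5 + 2) = -1*(-3) = 3)
t = 3
x(108, -219) + X(W(t, -13)) = -219 + 169 = -50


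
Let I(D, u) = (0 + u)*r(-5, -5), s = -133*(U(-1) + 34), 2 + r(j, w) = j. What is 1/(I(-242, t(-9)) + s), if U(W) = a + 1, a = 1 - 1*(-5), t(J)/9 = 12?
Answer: -1/6209 ≈ -0.00016106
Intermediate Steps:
r(j, w) = -2 + j
t(J) = 108 (t(J) = 9*12 = 108)
a = 6 (a = 1 + 5 = 6)
U(W) = 7 (U(W) = 6 + 1 = 7)
s = -5453 (s = -133*(7 + 34) = -133*41 = -5453)
I(D, u) = -7*u (I(D, u) = (0 + u)*(-2 - 5) = u*(-7) = -7*u)
1/(I(-242, t(-9)) + s) = 1/(-7*108 - 5453) = 1/(-756 - 5453) = 1/(-6209) = -1/6209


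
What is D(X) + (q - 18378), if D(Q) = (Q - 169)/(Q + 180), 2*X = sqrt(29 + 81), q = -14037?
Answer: -419754014/12949 + 349*sqrt(110)/64745 ≈ -32416.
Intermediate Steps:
X = sqrt(110)/2 (X = sqrt(29 + 81)/2 = sqrt(110)/2 ≈ 5.2440)
D(Q) = (-169 + Q)/(180 + Q)
D(X) + (q - 18378) = (-169 + sqrt(110)/2)/(180 + sqrt(110)/2) + (-14037 - 18378) = (-169 + sqrt(110)/2)/(180 + sqrt(110)/2) - 32415 = -32415 + (-169 + sqrt(110)/2)/(180 + sqrt(110)/2)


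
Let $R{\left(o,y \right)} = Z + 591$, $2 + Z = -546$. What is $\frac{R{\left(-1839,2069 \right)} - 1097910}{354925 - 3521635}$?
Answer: $\frac{1097867}{3166710} \approx 0.34669$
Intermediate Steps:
$Z = -548$ ($Z = -2 - 546 = -548$)
$R{\left(o,y \right)} = 43$ ($R{\left(o,y \right)} = -548 + 591 = 43$)
$\frac{R{\left(-1839,2069 \right)} - 1097910}{354925 - 3521635} = \frac{43 - 1097910}{354925 - 3521635} = - \frac{1097867}{-3166710} = \left(-1097867\right) \left(- \frac{1}{3166710}\right) = \frac{1097867}{3166710}$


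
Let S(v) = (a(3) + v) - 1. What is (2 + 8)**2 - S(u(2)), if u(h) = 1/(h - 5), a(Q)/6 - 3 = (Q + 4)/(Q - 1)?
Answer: 187/3 ≈ 62.333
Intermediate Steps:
a(Q) = 18 + 6*(4 + Q)/(-1 + Q) (a(Q) = 18 + 6*((Q + 4)/(Q - 1)) = 18 + 6*((4 + Q)/(-1 + Q)) = 18 + 6*(4 + Q)/(-1 + Q))
u(h) = 1/(-5 + h)
S(v) = 38 + v (S(v) = (6*(1 + 4*3)/(-1 + 3) + v) - 1 = (6*(1 + 12)/2 + v) - 1 = (6*(1/2)*13 + v) - 1 = (39 + v) - 1 = 38 + v)
(2 + 8)**2 - S(u(2)) = (2 + 8)**2 - (38 + 1/(-5 + 2)) = 10**2 - (38 + 1/(-3)) = 100 - (38 - 1/3) = 100 - 1*113/3 = 100 - 113/3 = 187/3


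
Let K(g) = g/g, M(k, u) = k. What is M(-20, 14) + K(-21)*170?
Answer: 150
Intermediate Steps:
K(g) = 1
M(-20, 14) + K(-21)*170 = -20 + 1*170 = -20 + 170 = 150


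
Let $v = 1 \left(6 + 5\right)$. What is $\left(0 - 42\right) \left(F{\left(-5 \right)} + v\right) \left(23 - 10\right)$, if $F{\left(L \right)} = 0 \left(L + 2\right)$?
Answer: $-6006$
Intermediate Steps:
$F{\left(L \right)} = 0$ ($F{\left(L \right)} = 0 \left(2 + L\right) = 0$)
$v = 11$ ($v = 1 \cdot 11 = 11$)
$\left(0 - 42\right) \left(F{\left(-5 \right)} + v\right) \left(23 - 10\right) = \left(0 - 42\right) \left(0 + 11\right) \left(23 - 10\right) = - 42 \cdot 11 \cdot 13 = \left(-42\right) 143 = -6006$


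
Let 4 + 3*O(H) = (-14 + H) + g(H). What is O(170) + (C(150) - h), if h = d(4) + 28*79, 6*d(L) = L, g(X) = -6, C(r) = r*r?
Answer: 20336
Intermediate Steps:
C(r) = r**2
d(L) = L/6
O(H) = -8 + H/3 (O(H) = -4/3 + ((-14 + H) - 6)/3 = -4/3 + (-20 + H)/3 = -4/3 + (-20/3 + H/3) = -8 + H/3)
h = 6638/3 (h = (1/6)*4 + 28*79 = 2/3 + 2212 = 6638/3 ≈ 2212.7)
O(170) + (C(150) - h) = (-8 + (1/3)*170) + (150**2 - 1*6638/3) = (-8 + 170/3) + (22500 - 6638/3) = 146/3 + 60862/3 = 20336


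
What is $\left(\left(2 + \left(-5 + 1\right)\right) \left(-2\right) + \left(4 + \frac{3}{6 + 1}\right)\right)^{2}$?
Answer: $\frac{3481}{49} \approx 71.041$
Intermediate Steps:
$\left(\left(2 + \left(-5 + 1\right)\right) \left(-2\right) + \left(4 + \frac{3}{6 + 1}\right)\right)^{2} = \left(\left(2 - 4\right) \left(-2\right) + \left(4 + \frac{3}{7}\right)\right)^{2} = \left(\left(-2\right) \left(-2\right) + \left(4 + 3 \cdot \frac{1}{7}\right)\right)^{2} = \left(4 + \left(4 + \frac{3}{7}\right)\right)^{2} = \left(4 + \frac{31}{7}\right)^{2} = \left(\frac{59}{7}\right)^{2} = \frac{3481}{49}$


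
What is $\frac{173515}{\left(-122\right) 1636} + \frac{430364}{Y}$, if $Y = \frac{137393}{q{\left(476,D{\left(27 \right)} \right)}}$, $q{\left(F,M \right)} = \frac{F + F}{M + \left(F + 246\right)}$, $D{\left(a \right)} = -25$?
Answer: $\frac{3832814241133}{1124324289896} \approx 3.409$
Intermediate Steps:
$q{\left(F,M \right)} = \frac{2 F}{246 + F + M}$ ($q{\left(F,M \right)} = \frac{2 F}{M + \left(246 + F\right)} = \frac{2 F}{246 + F + M}$)
$Y = \frac{5633113}{56}$ ($Y = \frac{137393}{2 \cdot 476 \frac{1}{246 + 476 - 25}} = \frac{137393}{2 \cdot 476 \cdot \frac{1}{697}} = \frac{137393}{\frac{56}{41}} = 137393 \cdot \frac{41}{56} = \frac{5633113}{56} \approx 1.0059 \cdot 10^{5}$)
$\frac{173515}{\left(-122\right) 1636} + \frac{430364}{Y} = \frac{173515}{\left(-122\right) 1636} + \frac{430364}{\frac{5633113}{56}} = \frac{173515}{-199592} + 430364 \cdot \frac{56}{5633113} = 173515 \left(- \frac{1}{199592}\right) + \frac{24100384}{5633113} = - \frac{173515}{199592} + \frac{24100384}{5633113} = \frac{3832814241133}{1124324289896}$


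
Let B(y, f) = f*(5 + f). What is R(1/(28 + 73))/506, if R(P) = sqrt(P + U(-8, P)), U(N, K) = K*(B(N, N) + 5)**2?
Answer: sqrt(85042)/51106 ≈ 0.0057062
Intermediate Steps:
U(N, K) = K*(5 + N*(5 + N))**2 (U(N, K) = K*(N*(5 + N) + 5)**2 = K*(5 + N*(5 + N))**2)
R(P) = sqrt(842)*sqrt(P) (R(P) = sqrt(P + P*(5 - 8*(5 - 8))**2) = sqrt(P + P*(5 - 8*(-3))**2) = sqrt(P + P*(5 + 24)**2) = sqrt(P + P*29**2) = sqrt(P + P*841) = sqrt(P + 841*P) = sqrt(842*P) = sqrt(842)*sqrt(P))
R(1/(28 + 73))/506 = (sqrt(842)*sqrt(1/(28 + 73)))/506 = (sqrt(842)*sqrt(1/101))*(1/506) = (sqrt(842)*(sqrt(101)/101))*(1/506) = (sqrt(85042)/101)*(1/506) = sqrt(85042)/51106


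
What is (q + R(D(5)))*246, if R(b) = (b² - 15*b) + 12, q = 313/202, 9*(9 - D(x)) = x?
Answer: -28046911/2727 ≈ -10285.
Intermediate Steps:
D(x) = 9 - x/9
q = 313/202 (q = 313*(1/202) = 313/202 ≈ 1.5495)
R(b) = 12 + b² - 15*b
(q + R(D(5)))*246 = (313/202 + (12 + (9 - ⅑*5)² - 15*(9 - ⅑*5)))*246 = (313/202 + (12 + (9 - 5/9)² - 15*(9 - 5/9)))*246 = (313/202 + (12 + (76/9)² - 15*76/9))*246 = (313/202 + (12 + 5776/81 - 380/3))*246 = (313/202 - 3512/81)*246 = -684071/16362*246 = -28046911/2727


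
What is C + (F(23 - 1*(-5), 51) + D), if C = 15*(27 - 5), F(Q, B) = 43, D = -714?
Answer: -341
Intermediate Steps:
C = 330 (C = 15*22 = 330)
C + (F(23 - 1*(-5), 51) + D) = 330 + (43 - 714) = 330 - 671 = -341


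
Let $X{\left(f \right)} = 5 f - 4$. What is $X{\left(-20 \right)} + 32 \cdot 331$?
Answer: $10488$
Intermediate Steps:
$X{\left(f \right)} = -4 + 5 f$
$X{\left(-20 \right)} + 32 \cdot 331 = \left(-4 + 5 \left(-20\right)\right) + 32 \cdot 331 = \left(-4 - 100\right) + 10592 = -104 + 10592 = 10488$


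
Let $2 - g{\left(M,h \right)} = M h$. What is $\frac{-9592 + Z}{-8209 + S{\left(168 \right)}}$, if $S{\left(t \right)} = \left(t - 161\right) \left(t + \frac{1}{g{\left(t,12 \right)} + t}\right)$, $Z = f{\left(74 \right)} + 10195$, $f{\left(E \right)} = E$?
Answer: $- \frac{1249742}{12982925} \approx -0.09626$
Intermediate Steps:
$g{\left(M,h \right)} = 2 - M h$
$Z = 10269$ ($Z = 74 + 10195 = 10269$)
$S{\left(t \right)} = \left(-161 + t\right) \left(t + \frac{1}{2 - 11 t}\right)$ ($S{\left(t \right)} = \left(t - 161\right) \left(t + \frac{1}{\left(2 - t 12\right) + t}\right) = \left(-161 + t\right) \left(t + \frac{1}{\left(2 - 12 t\right) + t}\right) = \left(-161 + t\right) \left(t + \frac{1}{2 - 11 t}\right)$)
$\frac{-9592 + Z}{-8209 + S{\left(168 \right)}} = \frac{-9592 + 10269}{-8209 + \frac{161 - 1773 \cdot 168^{2} + 11 \cdot 168^{3} + 321 \cdot 168}{-2 + 11 \cdot 168}} = \frac{677}{-8209 + \frac{161 - 50041152 + 11 \cdot 4741632 + 53928}{-2 + 1848}} = \frac{677}{-8209 + \frac{161 - 50041152 + 52157952 + 53928}{1846}} = \frac{677}{-8209 + \frac{1}{1846} \cdot 2170889} = \frac{677}{-8209 + \frac{2170889}{1846}} = \frac{677}{- \frac{12982925}{1846}} = 677 \left(- \frac{1846}{12982925}\right) = - \frac{1249742}{12982925}$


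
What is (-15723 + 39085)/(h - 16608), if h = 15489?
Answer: -23362/1119 ≈ -20.878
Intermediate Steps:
(-15723 + 39085)/(h - 16608) = (-15723 + 39085)/(15489 - 16608) = 23362/(-1119) = 23362*(-1/1119) = -23362/1119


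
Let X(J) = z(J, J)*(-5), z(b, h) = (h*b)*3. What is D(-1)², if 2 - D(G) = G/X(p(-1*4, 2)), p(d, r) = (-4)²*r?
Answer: 943656961/235929600 ≈ 3.9997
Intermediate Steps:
p(d, r) = 16*r
z(b, h) = 3*b*h (z(b, h) = (b*h)*3 = 3*b*h)
X(J) = -15*J² (X(J) = (3*J*J)*(-5) = (3*J²)*(-5) = -15*J²)
D(G) = 2 + G/15360 (D(G) = 2 - G/((-15*(16*2)²)) = 2 - G/((-15*32²)) = 2 - G/((-15*1024)) = 2 - G/(-15360) = 2 - G*(-1)/15360 = 2 - (-1)*G/15360 = 2 + G/15360)
D(-1)² = (2 + (1/15360)*(-1))² = (2 - 1/15360)² = (30719/15360)² = 943656961/235929600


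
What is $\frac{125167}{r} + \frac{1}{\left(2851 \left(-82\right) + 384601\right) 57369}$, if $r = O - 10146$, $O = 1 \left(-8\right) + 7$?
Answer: $- \frac{1082986841345090}{87795245386017} \approx -12.335$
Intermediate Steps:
$O = -1$ ($O = -8 + 7 = -1$)
$r = -10147$ ($r = -1 - 10146 = -10147$)
$\frac{125167}{r} + \frac{1}{\left(2851 \left(-82\right) + 384601\right) 57369} = \frac{125167}{-10147} + \frac{1}{\left(2851 \left(-82\right) + 384601\right) 57369} = 125167 \left(- \frac{1}{10147}\right) + \frac{1}{-233782 + 384601} \cdot \frac{1}{57369} = - \frac{125167}{10147} + \frac{1}{150819} \cdot \frac{1}{57369} = - \frac{125167}{10147} + \frac{1}{8652335211} = - \frac{1082986841345090}{87795245386017}$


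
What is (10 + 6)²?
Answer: 256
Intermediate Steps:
(10 + 6)² = 16² = 256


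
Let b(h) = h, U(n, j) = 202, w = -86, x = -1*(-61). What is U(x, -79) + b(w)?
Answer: 116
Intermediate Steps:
x = 61
U(x, -79) + b(w) = 202 - 86 = 116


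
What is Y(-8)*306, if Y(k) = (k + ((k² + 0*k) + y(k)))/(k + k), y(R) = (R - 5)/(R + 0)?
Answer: -70533/64 ≈ -1102.1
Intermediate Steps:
y(R) = (-5 + R)/R
Y(k) = (k + k² + (-5 + k)/k)/(2*k) (Y(k) = (k + ((k² + 0*k) + (-5 + k)/k))/(k + k) = (k + ((k² + 0) + (-5 + k)/k))/((2*k)) = (k + (k² + (-5 + k)/k))*(1/(2*k)) = (k + k² + (-5 + k)/k)*(1/(2*k)) = (k + k² + (-5 + k)/k)/(2*k))
Y(-8)*306 = ((½)*(-5 - 8 + (-8)²*(1 - 8))/(-8)²)*306 = ((½)*(1/64)*(-5 - 8 + 64*(-7)))*306 = ((½)*(1/64)*(-5 - 8 - 448))*306 = ((½)*(1/64)*(-461))*306 = -461/128*306 = -70533/64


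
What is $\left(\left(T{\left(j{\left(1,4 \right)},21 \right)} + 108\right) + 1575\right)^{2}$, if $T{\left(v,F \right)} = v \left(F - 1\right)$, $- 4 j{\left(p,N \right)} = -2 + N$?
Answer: $2798929$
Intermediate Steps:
$j{\left(p,N \right)} = \frac{1}{2} - \frac{N}{4}$ ($j{\left(p,N \right)} = - \frac{-2 + N}{4} = \frac{1}{2} - \frac{N}{4}$)
$T{\left(v,F \right)} = v \left(-1 + F\right)$
$\left(\left(T{\left(j{\left(1,4 \right)},21 \right)} + 108\right) + 1575\right)^{2} = \left(\left(\left(\frac{1}{2} - 1\right) \left(-1 + 21\right) + 108\right) + 1575\right)^{2} = \left(\left(\left(\frac{1}{2} - 1\right) 20 + 108\right) + 1575\right)^{2} = \left(\left(\left(- \frac{1}{2}\right) 20 + 108\right) + 1575\right)^{2} = \left(\left(-10 + 108\right) + 1575\right)^{2} = \left(98 + 1575\right)^{2} = 1673^{2} = 2798929$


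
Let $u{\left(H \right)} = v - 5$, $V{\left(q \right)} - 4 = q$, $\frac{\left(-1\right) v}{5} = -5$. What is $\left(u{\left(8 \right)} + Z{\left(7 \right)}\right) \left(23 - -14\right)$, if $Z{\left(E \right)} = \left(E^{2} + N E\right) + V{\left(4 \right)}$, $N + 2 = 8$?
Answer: $4403$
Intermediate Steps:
$v = 25$ ($v = \left(-5\right) \left(-5\right) = 25$)
$N = 6$ ($N = -2 + 8 = 6$)
$V{\left(q \right)} = 4 + q$
$Z{\left(E \right)} = 8 + E^{2} + 6 E$ ($Z{\left(E \right)} = \left(E^{2} + 6 E\right) + \left(4 + 4\right) = \left(E^{2} + 6 E\right) + 8 = 8 + E^{2} + 6 E$)
$u{\left(H \right)} = 20$ ($u{\left(H \right)} = 25 - 5 = 20$)
$\left(u{\left(8 \right)} + Z{\left(7 \right)}\right) \left(23 - -14\right) = \left(20 + \left(8 + 7^{2} + 6 \cdot 7\right)\right) \left(23 - -14\right) = \left(20 + \left(8 + 49 + 42\right)\right) \left(23 + 14\right) = \left(20 + 99\right) 37 = 119 \cdot 37 = 4403$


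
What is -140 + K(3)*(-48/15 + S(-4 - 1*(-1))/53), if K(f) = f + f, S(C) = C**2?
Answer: -41918/265 ≈ -158.18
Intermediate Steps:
K(f) = 2*f
-140 + K(3)*(-48/15 + S(-4 - 1*(-1))/53) = -140 + (2*3)*(-48/15 + (-4 - 1*(-1))**2/53) = -140 + 6*(-48*1/15 + (-4 + 1)**2*(1/53)) = -140 + 6*(-16/5 + (-3)**2*(1/53)) = -140 + 6*(-16/5 + 9*(1/53)) = -140 + 6*(-16/5 + 9/53) = -140 + 6*(-803/265) = -140 - 4818/265 = -41918/265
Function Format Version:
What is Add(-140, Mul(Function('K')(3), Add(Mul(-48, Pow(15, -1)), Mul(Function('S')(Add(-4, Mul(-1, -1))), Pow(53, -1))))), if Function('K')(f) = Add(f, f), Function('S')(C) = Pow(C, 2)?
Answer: Rational(-41918, 265) ≈ -158.18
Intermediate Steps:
Function('K')(f) = Mul(2, f)
Add(-140, Mul(Function('K')(3), Add(Mul(-48, Pow(15, -1)), Mul(Function('S')(Add(-4, Mul(-1, -1))), Pow(53, -1))))) = Add(-140, Mul(Mul(2, 3), Add(Mul(-48, Pow(15, -1)), Mul(Pow(Add(-4, Mul(-1, -1)), 2), Pow(53, -1))))) = Add(-140, Mul(6, Add(Mul(-48, Rational(1, 15)), Mul(Pow(Add(-4, 1), 2), Rational(1, 53))))) = Add(-140, Mul(6, Add(Rational(-16, 5), Mul(Pow(-3, 2), Rational(1, 53))))) = Add(-140, Mul(6, Add(Rational(-16, 5), Mul(9, Rational(1, 53))))) = Add(-140, Mul(6, Add(Rational(-16, 5), Rational(9, 53)))) = Add(-140, Mul(6, Rational(-803, 265))) = Add(-140, Rational(-4818, 265)) = Rational(-41918, 265)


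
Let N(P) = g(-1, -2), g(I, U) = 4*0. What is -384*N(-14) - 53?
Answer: -53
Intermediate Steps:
g(I, U) = 0
N(P) = 0
-384*N(-14) - 53 = -384*0 - 53 = 0 - 53 = -53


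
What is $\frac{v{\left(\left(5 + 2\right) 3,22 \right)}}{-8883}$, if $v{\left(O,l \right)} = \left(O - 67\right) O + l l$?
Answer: $\frac{482}{8883} \approx 0.054261$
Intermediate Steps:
$v{\left(O,l \right)} = l^{2} + O \left(-67 + O\right)$ ($v{\left(O,l \right)} = \left(-67 + O\right) O + l^{2} = O \left(-67 + O\right) + l^{2} = l^{2} + O \left(-67 + O\right)$)
$\frac{v{\left(\left(5 + 2\right) 3,22 \right)}}{-8883} = \frac{\left(\left(5 + 2\right) 3\right)^{2} + 22^{2} - 67 \left(5 + 2\right) 3}{-8883} = \left(\left(7 \cdot 3\right)^{2} + 484 - 67 \cdot 7 \cdot 3\right) \left(- \frac{1}{8883}\right) = \left(21^{2} + 484 - 1407\right) \left(- \frac{1}{8883}\right) = \left(441 + 484 - 1407\right) \left(- \frac{1}{8883}\right) = \left(-482\right) \left(- \frac{1}{8883}\right) = \frac{482}{8883}$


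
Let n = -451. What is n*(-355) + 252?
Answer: 160357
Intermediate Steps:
n*(-355) + 252 = -451*(-355) + 252 = 160105 + 252 = 160357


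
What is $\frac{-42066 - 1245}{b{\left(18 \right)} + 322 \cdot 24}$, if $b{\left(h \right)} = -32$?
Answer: $- \frac{43311}{7696} \approx -5.6277$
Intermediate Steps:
$\frac{-42066 - 1245}{b{\left(18 \right)} + 322 \cdot 24} = \frac{-42066 - 1245}{-32 + 322 \cdot 24} = - \frac{43311}{-32 + 7728} = - \frac{43311}{7696}$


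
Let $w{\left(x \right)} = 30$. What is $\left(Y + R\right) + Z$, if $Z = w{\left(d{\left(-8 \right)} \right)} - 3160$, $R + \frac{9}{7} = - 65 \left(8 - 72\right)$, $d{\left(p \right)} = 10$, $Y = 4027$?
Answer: $\frac{35390}{7} \approx 5055.7$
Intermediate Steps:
$R = \frac{29111}{7}$ ($R = - \frac{9}{7} - 65 \left(8 - 72\right) = - \frac{9}{7} - -4160 = - \frac{9}{7} + 4160 = \frac{29111}{7} \approx 4158.7$)
$Z = -3130$ ($Z = 30 - 3160 = -3130$)
$\left(Y + R\right) + Z = \left(4027 + \frac{29111}{7}\right) - 3130 = \frac{57300}{7} - 3130 = \frac{35390}{7}$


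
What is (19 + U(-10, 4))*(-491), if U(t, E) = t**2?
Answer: -58429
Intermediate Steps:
(19 + U(-10, 4))*(-491) = (19 + (-10)**2)*(-491) = (19 + 100)*(-491) = 119*(-491) = -58429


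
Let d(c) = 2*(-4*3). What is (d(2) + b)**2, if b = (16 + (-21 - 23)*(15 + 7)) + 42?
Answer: 872356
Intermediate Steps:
b = -910 (b = (16 - 44*22) + 42 = (16 - 968) + 42 = -952 + 42 = -910)
d(c) = -24 (d(c) = 2*(-12) = -24)
(d(2) + b)**2 = (-24 - 910)**2 = (-934)**2 = 872356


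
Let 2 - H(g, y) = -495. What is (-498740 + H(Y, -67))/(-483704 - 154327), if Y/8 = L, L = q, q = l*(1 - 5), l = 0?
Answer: 166081/212677 ≈ 0.78091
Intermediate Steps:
q = 0 (q = 0*(1 - 5) = 0*(-4) = 0)
L = 0
Y = 0 (Y = 8*0 = 0)
H(g, y) = 497 (H(g, y) = 2 - 1*(-495) = 2 + 495 = 497)
(-498740 + H(Y, -67))/(-483704 - 154327) = (-498740 + 497)/(-483704 - 154327) = -498243/(-638031) = -498243*(-1/638031) = 166081/212677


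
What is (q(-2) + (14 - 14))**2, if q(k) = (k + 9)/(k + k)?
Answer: 49/16 ≈ 3.0625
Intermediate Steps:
q(k) = (9 + k)/(2*k) (q(k) = (9 + k)/((2*k)) = (9 + k)*(1/(2*k)) = (9 + k)/(2*k))
(q(-2) + (14 - 14))**2 = ((1/2)*(9 - 2)/(-2) + (14 - 14))**2 = ((1/2)*(-1/2)*7 + 0)**2 = (-7/4 + 0)**2 = (-7/4)**2 = 49/16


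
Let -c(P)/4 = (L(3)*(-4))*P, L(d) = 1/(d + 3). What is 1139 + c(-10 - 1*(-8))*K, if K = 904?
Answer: -11047/3 ≈ -3682.3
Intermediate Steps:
L(d) = 1/(3 + d)
c(P) = 8*P/3 (c(P) = -4*-4/(3 + 3)*P = -4*-4/6*P = -4*(⅙)*(-4)*P = -(-8)*P/3 = 8*P/3)
1139 + c(-10 - 1*(-8))*K = 1139 + (8*(-10 - 1*(-8))/3)*904 = 1139 + (8*(-10 + 8)/3)*904 = 1139 + ((8/3)*(-2))*904 = 1139 - 16/3*904 = 1139 - 14464/3 = -11047/3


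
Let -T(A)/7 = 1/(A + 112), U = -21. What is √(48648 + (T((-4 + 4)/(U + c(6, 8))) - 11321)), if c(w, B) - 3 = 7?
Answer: 3*√66359/4 ≈ 193.20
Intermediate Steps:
c(w, B) = 10 (c(w, B) = 3 + 7 = 10)
T(A) = -7/(112 + A) (T(A) = -7/(A + 112) = -7/(112 + A))
√(48648 + (T((-4 + 4)/(U + c(6, 8))) - 11321)) = √(48648 + (-7/(112 + (-4 + 4)/(-21 + 10)) - 11321)) = √(48648 + (-7/(112 + 0/(-11)) - 11321)) = √(48648 + (-7/(112 + 0*(-1/11)) - 11321)) = √(48648 + (-7/(112 + 0) - 11321)) = √(48648 + (-7/112 - 11321)) = √(48648 + (-7*1/112 - 11321)) = √(48648 + (-1/16 - 11321)) = √(48648 - 181137/16) = √(597231/16) = 3*√66359/4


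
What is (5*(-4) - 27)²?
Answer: 2209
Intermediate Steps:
(5*(-4) - 27)² = (-20 - 27)² = (-47)² = 2209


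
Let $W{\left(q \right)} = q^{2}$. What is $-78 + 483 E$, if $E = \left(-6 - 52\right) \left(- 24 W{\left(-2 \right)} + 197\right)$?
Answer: $-2829492$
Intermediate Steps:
$E = -5858$ ($E = \left(-6 - 52\right) \left(- 24 \left(-2\right)^{2} + 197\right) = \left(-6 + \left(-95 + 43\right)\right) \left(\left(-24\right) 4 + 197\right) = \left(-6 - 52\right) \left(-96 + 197\right) = \left(-58\right) 101 = -5858$)
$-78 + 483 E = -78 + 483 \left(-5858\right) = -78 - 2829414 = -2829492$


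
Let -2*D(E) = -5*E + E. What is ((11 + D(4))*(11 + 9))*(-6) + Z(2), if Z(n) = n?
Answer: -2278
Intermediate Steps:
D(E) = 2*E (D(E) = -(-5*E + E)/2 = -(-2)*E = 2*E)
((11 + D(4))*(11 + 9))*(-6) + Z(2) = ((11 + 2*4)*(11 + 9))*(-6) + 2 = ((11 + 8)*20)*(-6) + 2 = (19*20)*(-6) + 2 = 380*(-6) + 2 = -2280 + 2 = -2278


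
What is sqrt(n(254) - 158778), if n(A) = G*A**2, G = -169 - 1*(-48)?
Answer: I*sqrt(7965214) ≈ 2822.3*I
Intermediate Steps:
G = -121 (G = -169 + 48 = -121)
n(A) = -121*A**2
sqrt(n(254) - 158778) = sqrt(-121*254**2 - 158778) = sqrt(-121*64516 - 158778) = sqrt(-7806436 - 158778) = sqrt(-7965214) = I*sqrt(7965214)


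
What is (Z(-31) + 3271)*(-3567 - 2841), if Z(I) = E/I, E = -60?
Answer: -650162088/31 ≈ -2.0973e+7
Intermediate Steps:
Z(I) = -60/I
(Z(-31) + 3271)*(-3567 - 2841) = (-60/(-31) + 3271)*(-3567 - 2841) = (-60*(-1/31) + 3271)*(-6408) = (60/31 + 3271)*(-6408) = (101461/31)*(-6408) = -650162088/31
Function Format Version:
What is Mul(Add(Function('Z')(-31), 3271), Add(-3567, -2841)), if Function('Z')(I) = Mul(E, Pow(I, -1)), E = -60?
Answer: Rational(-650162088, 31) ≈ -2.0973e+7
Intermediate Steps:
Function('Z')(I) = Mul(-60, Pow(I, -1))
Mul(Add(Function('Z')(-31), 3271), Add(-3567, -2841)) = Mul(Add(Mul(-60, Pow(-31, -1)), 3271), Add(-3567, -2841)) = Mul(Add(Mul(-60, Rational(-1, 31)), 3271), -6408) = Mul(Add(Rational(60, 31), 3271), -6408) = Mul(Rational(101461, 31), -6408) = Rational(-650162088, 31)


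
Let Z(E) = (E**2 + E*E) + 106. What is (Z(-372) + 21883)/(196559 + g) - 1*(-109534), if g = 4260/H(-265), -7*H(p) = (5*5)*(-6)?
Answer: 107759838111/983789 ≈ 1.0954e+5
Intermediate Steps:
Z(E) = 106 + 2*E**2 (Z(E) = (E**2 + E**2) + 106 = 2*E**2 + 106 = 106 + 2*E**2)
H(p) = 150/7 (H(p) = -5*5*(-6)/7 = -25*(-6)/7 = -1/7*(-150) = 150/7)
g = 994/5 (g = 4260/(150/7) = 4260*(7/150) = 994/5 ≈ 198.80)
(Z(-372) + 21883)/(196559 + g) - 1*(-109534) = ((106 + 2*(-372)**2) + 21883)/(196559 + 994/5) - 1*(-109534) = ((106 + 2*138384) + 21883)/(983789/5) + 109534 = ((106 + 276768) + 21883)*(5/983789) + 109534 = (276874 + 21883)*(5/983789) + 109534 = 298757*(5/983789) + 109534 = 1493785/983789 + 109534 = 107759838111/983789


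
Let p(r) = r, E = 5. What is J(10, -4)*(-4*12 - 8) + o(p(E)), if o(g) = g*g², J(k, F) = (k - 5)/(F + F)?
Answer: 160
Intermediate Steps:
J(k, F) = (-5 + k)/(2*F) (J(k, F) = (-5 + k)/((2*F)) = (-5 + k)*(1/(2*F)) = (-5 + k)/(2*F))
o(g) = g³
J(10, -4)*(-4*12 - 8) + o(p(E)) = ((½)*(-5 + 10)/(-4))*(-4*12 - 8) + 5³ = ((½)*(-¼)*5)*(-48 - 8) + 125 = -5/8*(-56) + 125 = 35 + 125 = 160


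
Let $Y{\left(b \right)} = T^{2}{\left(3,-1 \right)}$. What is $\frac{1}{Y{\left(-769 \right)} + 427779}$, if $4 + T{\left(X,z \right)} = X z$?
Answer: $\frac{1}{427828} \approx 2.3374 \cdot 10^{-6}$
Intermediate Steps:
$T{\left(X,z \right)} = -4 + X z$
$Y{\left(b \right)} = 49$ ($Y{\left(b \right)} = \left(-4 + 3 \left(-1\right)\right)^{2} = \left(-4 - 3\right)^{2} = \left(-7\right)^{2} = 49$)
$\frac{1}{Y{\left(-769 \right)} + 427779} = \frac{1}{49 + 427779} = \frac{1}{427828}$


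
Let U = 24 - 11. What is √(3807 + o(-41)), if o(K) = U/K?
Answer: √6399034/41 ≈ 61.698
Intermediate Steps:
U = 13
o(K) = 13/K
√(3807 + o(-41)) = √(3807 + 13/(-41)) = √(3807 + 13*(-1/41)) = √(3807 - 13/41) = √(156074/41) = √6399034/41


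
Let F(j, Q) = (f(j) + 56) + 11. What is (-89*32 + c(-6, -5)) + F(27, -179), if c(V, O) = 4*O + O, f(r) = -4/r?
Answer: -75766/27 ≈ -2806.1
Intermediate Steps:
c(V, O) = 5*O
F(j, Q) = 67 - 4/j (F(j, Q) = (-4/j + 56) + 11 = (56 - 4/j) + 11 = 67 - 4/j)
(-89*32 + c(-6, -5)) + F(27, -179) = (-89*32 + 5*(-5)) + (67 - 4/27) = (-2848 - 25) + (67 - 4*1/27) = -2873 + (67 - 4/27) = -2873 + 1805/27 = -75766/27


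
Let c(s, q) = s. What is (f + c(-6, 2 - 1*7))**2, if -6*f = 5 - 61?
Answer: 100/9 ≈ 11.111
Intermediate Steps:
f = 28/3 (f = -(5 - 61)/6 = -1/6*(-56) = 28/3 ≈ 9.3333)
(f + c(-6, 2 - 1*7))**2 = (28/3 - 6)**2 = (10/3)**2 = 100/9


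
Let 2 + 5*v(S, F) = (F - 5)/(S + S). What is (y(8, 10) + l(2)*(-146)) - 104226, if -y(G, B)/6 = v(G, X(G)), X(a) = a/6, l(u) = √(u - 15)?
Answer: -4168933/40 - 146*I*√13 ≈ -1.0422e+5 - 526.41*I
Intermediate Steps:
l(u) = √(-15 + u)
X(a) = a/6 (X(a) = a*(⅙) = a/6)
v(S, F) = -⅖ + (-5 + F)/(10*S) (v(S, F) = -⅖ + ((F - 5)/(S + S))/5 = -⅖ + ((-5 + F)/((2*S)))/5 = -⅖ + ((-5 + F)*(1/(2*S)))/5 = -⅖ + ((-5 + F)/(2*S))/5 = -⅖ + (-5 + F)/(10*S))
y(G, B) = -3*(-5 - 23*G/6)/(5*G) (y(G, B) = -3*(-5 + G/6 - 4*G)/(5*G) = -3*(-5 - 23*G/6)/(5*G))
(y(8, 10) + l(2)*(-146)) - 104226 = ((23/10 + 3/8) + √(-15 + 2)*(-146)) - 104226 = ((23/10 + 3*(⅛)) + √(-13)*(-146)) - 104226 = ((23/10 + 3/8) + (I*√13)*(-146)) - 104226 = (107/40 - 146*I*√13) - 104226 = -4168933/40 - 146*I*√13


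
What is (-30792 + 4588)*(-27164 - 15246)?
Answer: 1111311640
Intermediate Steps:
(-30792 + 4588)*(-27164 - 15246) = -26204*(-42410) = 1111311640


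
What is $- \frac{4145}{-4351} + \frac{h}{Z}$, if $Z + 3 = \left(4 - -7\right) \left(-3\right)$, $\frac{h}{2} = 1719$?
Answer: $- \frac{822751}{8702} \approx -94.547$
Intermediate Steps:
$h = 3438$ ($h = 2 \cdot 1719 = 3438$)
$Z = -36$ ($Z = -3 + \left(4 - -7\right) \left(-3\right) = -3 + \left(4 + 7\right) \left(-3\right) = -3 + 11 \left(-3\right) = -3 - 33 = -36$)
$- \frac{4145}{-4351} + \frac{h}{Z} = - \frac{4145}{-4351} + \frac{3438}{-36} = \left(-4145\right) \left(- \frac{1}{4351}\right) + 3438 \left(- \frac{1}{36}\right) = \frac{4145}{4351} - \frac{191}{2} = - \frac{822751}{8702}$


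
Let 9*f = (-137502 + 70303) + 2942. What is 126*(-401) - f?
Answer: -130159/3 ≈ -43386.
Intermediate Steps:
f = -21419/3 (f = ((-137502 + 70303) + 2942)/9 = (-67199 + 2942)/9 = (⅑)*(-64257) = -21419/3 ≈ -7139.7)
126*(-401) - f = 126*(-401) - 1*(-21419/3) = -50526 + 21419/3 = -130159/3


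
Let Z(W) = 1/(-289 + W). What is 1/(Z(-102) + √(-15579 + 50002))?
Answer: 391/5262622662 + 152881*√34423/5262622662 ≈ 0.0053899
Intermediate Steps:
1/(Z(-102) + √(-15579 + 50002)) = 1/(1/(-289 - 102) + √(-15579 + 50002)) = 1/(1/(-391) + √34423) = 1/(-1/391 + √34423)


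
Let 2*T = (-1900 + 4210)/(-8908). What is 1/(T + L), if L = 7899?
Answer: 8908/70363137 ≈ 0.00012660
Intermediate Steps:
T = -1155/8908 (T = ((-1900 + 4210)/(-8908))/2 = (2310*(-1/8908))/2 = (1/2)*(-1155/4454) = -1155/8908 ≈ -0.12966)
1/(T + L) = 1/(-1155/8908 + 7899) = 1/(70363137/8908) = 8908/70363137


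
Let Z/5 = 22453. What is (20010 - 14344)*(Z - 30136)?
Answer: 465342914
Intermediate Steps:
Z = 112265 (Z = 5*22453 = 112265)
(20010 - 14344)*(Z - 30136) = (20010 - 14344)*(112265 - 30136) = 5666*82129 = 465342914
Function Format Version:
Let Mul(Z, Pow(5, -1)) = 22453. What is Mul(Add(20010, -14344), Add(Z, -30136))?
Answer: 465342914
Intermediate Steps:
Z = 112265 (Z = Mul(5, 22453) = 112265)
Mul(Add(20010, -14344), Add(Z, -30136)) = Mul(Add(20010, -14344), Add(112265, -30136)) = Mul(5666, 82129) = 465342914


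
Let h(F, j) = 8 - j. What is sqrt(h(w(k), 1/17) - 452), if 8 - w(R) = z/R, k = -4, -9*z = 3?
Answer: I*sqrt(128333)/17 ≈ 21.073*I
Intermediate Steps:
z = -1/3 (z = -1/9*3 = -1/3 ≈ -0.33333)
w(R) = 8 + 1/(3*R) (w(R) = 8 - (-1)/(3*R) = 8 + 1/(3*R))
sqrt(h(w(k), 1/17) - 452) = sqrt((8 - 1/17) - 452) = sqrt(135/17 - 452) = sqrt(-7549/17) = I*sqrt(128333)/17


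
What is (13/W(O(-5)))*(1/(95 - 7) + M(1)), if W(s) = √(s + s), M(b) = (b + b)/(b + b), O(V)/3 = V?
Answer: -1157*I*√30/2640 ≈ -2.4004*I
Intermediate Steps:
O(V) = 3*V
M(b) = 1 (M(b) = (2*b)/((2*b)) = (2*b)*(1/(2*b)) = 1)
W(s) = √2*√s (W(s) = √(2*s) = √2*√s)
(13/W(O(-5)))*(1/(95 - 7) + M(1)) = (13/((√2*√(3*(-5)))))*(1/(95 - 7) + 1) = (13/((√2*√(-15))))*(1/88 + 1) = (13/((√2*(I*√15))))*(1/88 + 1) = (13/((I*√30)))*(89/88) = (13*(-I*√30/30))*(89/88) = -13*I*√30/30*(89/88) = -1157*I*√30/2640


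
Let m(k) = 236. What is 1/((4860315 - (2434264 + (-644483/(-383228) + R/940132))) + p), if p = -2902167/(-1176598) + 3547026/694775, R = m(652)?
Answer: 36815302199714770217900/89316017554963919283005179351 ≈ 4.1219e-7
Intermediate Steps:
R = 236
p = 6189776774973/817470875450 (p = -2902167*(-1/1176598) + 3547026*(1/694775) = 2902167/1176598 + 3547026/694775 = 6189776774973/817470875450 ≈ 7.5719)
1/((4860315 - (2434264 + (-644483/(-383228) + R/940132))) + p) = 1/((4860315 - (2434264 + (-644483/(-383228) + 236/940132))) + 6189776774973/817470875450) = 1/((4860315 - (2434264 + (-644483*(-1/383228) + 236*(1/940132)))) + 6189776774973/817470875450) = 1/((4860315 - (2434264 + (644483/383228 + 59/235033))) + 6189776774973/817470875450) = 1/((4860315 - (2434264 + 151497383391/90071226524)) + 6189776774973/817470875450) = 1/((4860315 - 1*219257295660601727/90071226524) + 6189776774973/817470875450) = 1/((4860315 - 219257295660601727/90071226524) + 6189776774973/817470875450) = 1/(218517237682393333/90071226524 + 6189776774973/817470875450) = 1/(89316017554963919283005179351/36815302199714770217900) = 36815302199714770217900/89316017554963919283005179351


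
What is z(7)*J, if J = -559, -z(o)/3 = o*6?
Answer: 70434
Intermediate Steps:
z(o) = -18*o (z(o) = -3*o*6 = -18*o)
z(7)*J = -18*7*(-559) = -126*(-559) = 70434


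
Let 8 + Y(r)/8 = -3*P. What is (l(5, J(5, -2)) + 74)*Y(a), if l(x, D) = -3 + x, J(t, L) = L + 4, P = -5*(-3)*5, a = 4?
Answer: -141664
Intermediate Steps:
P = 75 (P = 15*5 = 75)
Y(r) = -1864 (Y(r) = -64 + 8*(-3*75) = -64 + 8*(-225) = -64 - 1800 = -1864)
J(t, L) = 4 + L
(l(5, J(5, -2)) + 74)*Y(a) = ((-3 + 5) + 74)*(-1864) = (2 + 74)*(-1864) = 76*(-1864) = -141664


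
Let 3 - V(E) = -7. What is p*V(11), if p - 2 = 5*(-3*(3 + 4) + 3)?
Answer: -880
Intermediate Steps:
V(E) = 10 (V(E) = 3 - 1*(-7) = 3 + 7 = 10)
p = -88 (p = 2 + 5*(-3*(3 + 4) + 3) = 2 + 5*(-3*7 + 3) = 2 + 5*(-21 + 3) = 2 + 5*(-18) = 2 - 90 = -88)
p*V(11) = -88*10 = -880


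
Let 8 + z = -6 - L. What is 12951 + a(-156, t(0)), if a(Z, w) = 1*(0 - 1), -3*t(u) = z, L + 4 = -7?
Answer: 12950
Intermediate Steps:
L = -11 (L = -4 - 7 = -11)
z = -3 (z = -8 + (-6 - 1*(-11)) = -8 + (-6 + 11) = -8 + 5 = -3)
t(u) = 1 (t(u) = -1/3*(-3) = 1)
a(Z, w) = -1 (a(Z, w) = 1*(-1) = -1)
12951 + a(-156, t(0)) = 12951 - 1 = 12950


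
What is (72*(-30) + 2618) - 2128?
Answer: -1670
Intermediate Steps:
(72*(-30) + 2618) - 2128 = (-2160 + 2618) - 2128 = 458 - 2128 = -1670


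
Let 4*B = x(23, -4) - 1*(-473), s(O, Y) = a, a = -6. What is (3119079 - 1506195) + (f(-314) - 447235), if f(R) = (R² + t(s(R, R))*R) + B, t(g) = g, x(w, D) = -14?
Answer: 5064975/4 ≈ 1.2662e+6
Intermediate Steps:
s(O, Y) = -6
B = 459/4 (B = (-14 - 1*(-473))/4 = (-14 + 473)/4 = (¼)*459 = 459/4 ≈ 114.75)
f(R) = 459/4 + R² - 6*R (f(R) = (R² - 6*R) + 459/4 = 459/4 + R² - 6*R)
(3119079 - 1506195) + (f(-314) - 447235) = (3119079 - 1506195) + ((459/4 + (-314)² - 6*(-314)) - 447235) = 1612884 + ((459/4 + 98596 + 1884) - 447235) = 1612884 + (402379/4 - 447235) = 1612884 - 1386561/4 = 5064975/4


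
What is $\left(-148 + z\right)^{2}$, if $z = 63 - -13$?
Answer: $5184$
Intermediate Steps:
$z = 76$ ($z = 63 + 13 = 76$)
$\left(-148 + z\right)^{2} = \left(-148 + 76\right)^{2} = \left(-72\right)^{2} = 5184$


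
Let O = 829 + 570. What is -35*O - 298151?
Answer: -347116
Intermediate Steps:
O = 1399
-35*O - 298151 = -35*1399 - 298151 = -48965 - 298151 = -347116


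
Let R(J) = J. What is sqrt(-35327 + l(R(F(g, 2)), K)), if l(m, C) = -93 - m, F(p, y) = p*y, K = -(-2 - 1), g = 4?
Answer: 2*I*sqrt(8857) ≈ 188.22*I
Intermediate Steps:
K = 3 (K = -1*(-3) = 3)
sqrt(-35327 + l(R(F(g, 2)), K)) = sqrt(-35327 + (-93 - 4*2)) = sqrt(-35327 + (-93 - 1*8)) = sqrt(-35327 + (-93 - 8)) = sqrt(-35327 - 101) = sqrt(-35428) = 2*I*sqrt(8857)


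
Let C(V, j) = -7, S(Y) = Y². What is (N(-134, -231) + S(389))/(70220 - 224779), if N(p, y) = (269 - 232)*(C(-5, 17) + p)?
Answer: -146104/154559 ≈ -0.94530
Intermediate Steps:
N(p, y) = -259 + 37*p (N(p, y) = (269 - 232)*(-7 + p) = 37*(-7 + p) = -259 + 37*p)
(N(-134, -231) + S(389))/(70220 - 224779) = ((-259 + 37*(-134)) + 389²)/(70220 - 224779) = ((-259 - 4958) + 151321)/(-154559) = (-5217 + 151321)*(-1/154559) = 146104*(-1/154559) = -146104/154559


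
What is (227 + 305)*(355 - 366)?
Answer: -5852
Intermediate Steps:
(227 + 305)*(355 - 366) = 532*(-11) = -5852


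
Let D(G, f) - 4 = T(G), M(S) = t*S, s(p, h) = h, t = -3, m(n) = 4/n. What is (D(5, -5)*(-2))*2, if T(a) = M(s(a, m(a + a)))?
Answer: -56/5 ≈ -11.200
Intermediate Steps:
M(S) = -3*S
T(a) = -6/a (T(a) = -12/(a + a) = -12/(2*a) = -12*1/(2*a) = -6/a)
D(G, f) = 4 - 6/G
(D(5, -5)*(-2))*2 = ((4 - 6/5)*(-2))*2 = ((14/5)*(-2))*2 = -28/5*2 = -56/5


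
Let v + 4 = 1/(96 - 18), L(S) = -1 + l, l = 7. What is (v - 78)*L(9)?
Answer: -6395/13 ≈ -491.92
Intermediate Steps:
L(S) = 6 (L(S) = -1 + 7 = 6)
v = -311/78 (v = -4 + 1/(96 - 18) = -4 + 1/78 = -311/78 ≈ -3.9872)
(v - 78)*L(9) = (-311/78 - 78)*6 = -6395/78*6 = -6395/13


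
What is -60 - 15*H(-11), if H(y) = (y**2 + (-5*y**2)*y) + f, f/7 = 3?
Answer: -102015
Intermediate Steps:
f = 21 (f = 7*3 = 21)
H(y) = 21 + y**2 - 5*y**3 (H(y) = (y**2 + (-5*y**2)*y) + 21 = (y**2 - 5*y**3) + 21 = 21 + y**2 - 5*y**3)
-60 - 15*H(-11) = -60 - 15*(21 + (-11)**2 - 5*(-11)**3) = -60 - 15*(21 + 121 - 5*(-1331)) = -60 - 15*(21 + 121 + 6655) = -60 - 15*6797 = -60 - 101955 = -102015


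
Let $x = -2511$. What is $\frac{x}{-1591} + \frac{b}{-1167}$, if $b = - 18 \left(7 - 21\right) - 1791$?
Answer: $\frac{1792962}{618899} \approx 2.897$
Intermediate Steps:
$b = -1539$ ($b = \left(-18\right) \left(-14\right) - 1791 = 252 - 1791 = -1539$)
$\frac{x}{-1591} + \frac{b}{-1167} = - \frac{2511}{-1591} - \frac{1539}{-1167} = \left(-2511\right) \left(- \frac{1}{1591}\right) - - \frac{513}{389} = \frac{2511}{1591} + \frac{513}{389} = \frac{1792962}{618899}$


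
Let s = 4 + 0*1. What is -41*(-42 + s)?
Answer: 1558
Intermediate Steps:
s = 4 (s = 4 + 0 = 4)
-41*(-42 + s) = -41*(-42 + 4) = -41*(-38) = 1558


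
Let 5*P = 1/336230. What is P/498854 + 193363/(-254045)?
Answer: -32432714195001651/42610886662298900 ≈ -0.76114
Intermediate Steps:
P = 1/1681150 (P = (⅕)/336230 = (⅕)*(1/336230) = 1/1681150 ≈ 5.9483e-7)
P/498854 + 193363/(-254045) = (1/1681150)/498854 + 193363/(-254045) = (1/1681150)*(1/498854) + 193363*(-1/254045) = 1/838648402100 - 193363/254045 = -32432714195001651/42610886662298900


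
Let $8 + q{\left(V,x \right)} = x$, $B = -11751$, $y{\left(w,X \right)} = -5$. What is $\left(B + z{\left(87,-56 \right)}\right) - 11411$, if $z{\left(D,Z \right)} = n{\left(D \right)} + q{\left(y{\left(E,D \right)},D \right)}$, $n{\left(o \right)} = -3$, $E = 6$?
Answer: $-23086$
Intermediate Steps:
$q{\left(V,x \right)} = -8 + x$
$z{\left(D,Z \right)} = -11 + D$ ($z{\left(D,Z \right)} = -3 + \left(-8 + D\right) = -11 + D$)
$\left(B + z{\left(87,-56 \right)}\right) - 11411 = \left(-11751 + \left(-11 + 87\right)\right) - 11411 = \left(-11751 + 76\right) - 11411 = -11675 - 11411 = -23086$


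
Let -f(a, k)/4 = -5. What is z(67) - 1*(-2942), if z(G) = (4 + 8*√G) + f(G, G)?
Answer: 2966 + 8*√67 ≈ 3031.5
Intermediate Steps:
f(a, k) = 20 (f(a, k) = -4*(-5) = 20)
z(G) = 24 + 8*√G (z(G) = (4 + 8*√G) + 20 = 24 + 8*√G)
z(67) - 1*(-2942) = (24 + 8*√67) - 1*(-2942) = (24 + 8*√67) + 2942 = 2966 + 8*√67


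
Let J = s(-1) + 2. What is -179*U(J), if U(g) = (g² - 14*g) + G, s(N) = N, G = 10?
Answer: 537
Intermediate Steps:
J = 1 (J = -1 + 2 = 1)
U(g) = 10 + g² - 14*g (U(g) = (g² - 14*g) + 10 = 10 + g² - 14*g)
-179*U(J) = -179*(10 + 1² - 14*1) = -179*(10 + 1 - 14) = -179*(-3) = 537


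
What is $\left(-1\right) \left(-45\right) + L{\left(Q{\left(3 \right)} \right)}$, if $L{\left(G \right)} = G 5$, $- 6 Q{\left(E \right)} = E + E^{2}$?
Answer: $35$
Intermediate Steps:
$Q{\left(E \right)} = - \frac{E}{6} - \frac{E^{2}}{6}$ ($Q{\left(E \right)} = - \frac{E + E^{2}}{6} = - \frac{E}{6} - \frac{E^{2}}{6}$)
$L{\left(G \right)} = 5 G$
$\left(-1\right) \left(-45\right) + L{\left(Q{\left(3 \right)} \right)} = \left(-1\right) \left(-45\right) + 5 \left(\left(- \frac{1}{6}\right) 3 \left(1 + 3\right)\right) = 45 + 5 \left(\left(- \frac{1}{6}\right) 3 \cdot 4\right) = 45 + 5 \left(-2\right) = 45 - 10 = 35$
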